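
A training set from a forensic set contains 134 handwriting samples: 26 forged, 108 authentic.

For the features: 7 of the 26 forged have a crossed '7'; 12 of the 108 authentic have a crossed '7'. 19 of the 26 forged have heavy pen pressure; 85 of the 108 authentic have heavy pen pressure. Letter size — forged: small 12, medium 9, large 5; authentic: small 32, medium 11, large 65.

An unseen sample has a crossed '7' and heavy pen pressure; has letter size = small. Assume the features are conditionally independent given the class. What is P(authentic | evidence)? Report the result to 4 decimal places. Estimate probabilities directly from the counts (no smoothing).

0.5424

forged: (26/134) × (7/26) × (19/26) × (12/26) ≈ 0.017619
authentic: (108/134) × (12/108) × (85/108) × (32/108) ≈ 0.0208832
P(authentic | x) = 0.0208832 / 0.0385022 ≈ 0.5424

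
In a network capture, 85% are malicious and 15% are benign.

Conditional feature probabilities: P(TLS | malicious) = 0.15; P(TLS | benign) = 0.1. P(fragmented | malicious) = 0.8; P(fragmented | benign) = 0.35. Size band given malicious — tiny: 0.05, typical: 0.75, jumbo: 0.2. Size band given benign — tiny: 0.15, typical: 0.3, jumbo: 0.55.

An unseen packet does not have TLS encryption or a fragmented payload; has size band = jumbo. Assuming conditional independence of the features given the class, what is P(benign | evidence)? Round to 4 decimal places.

malicious: 0.85 × (1−0.15) × (1−0.8) × 0.2 = 0.0289
benign: 0.15 × (1−0.1) × (1−0.35) × 0.55 = 0.0482625
P(benign | x) = 0.0482625 / 0.0771625 ≈ 0.6255

0.6255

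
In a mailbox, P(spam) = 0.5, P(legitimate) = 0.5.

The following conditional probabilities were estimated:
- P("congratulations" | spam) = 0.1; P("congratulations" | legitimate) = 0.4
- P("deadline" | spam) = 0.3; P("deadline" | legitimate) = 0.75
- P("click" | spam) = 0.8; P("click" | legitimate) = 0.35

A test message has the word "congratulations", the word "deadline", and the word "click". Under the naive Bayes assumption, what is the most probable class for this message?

legitimate

spam: 0.5 × 0.1 × 0.3 × 0.8 = 0.012
legitimate: 0.5 × 0.4 × 0.75 × 0.35 = 0.0525
Highest score → legitimate.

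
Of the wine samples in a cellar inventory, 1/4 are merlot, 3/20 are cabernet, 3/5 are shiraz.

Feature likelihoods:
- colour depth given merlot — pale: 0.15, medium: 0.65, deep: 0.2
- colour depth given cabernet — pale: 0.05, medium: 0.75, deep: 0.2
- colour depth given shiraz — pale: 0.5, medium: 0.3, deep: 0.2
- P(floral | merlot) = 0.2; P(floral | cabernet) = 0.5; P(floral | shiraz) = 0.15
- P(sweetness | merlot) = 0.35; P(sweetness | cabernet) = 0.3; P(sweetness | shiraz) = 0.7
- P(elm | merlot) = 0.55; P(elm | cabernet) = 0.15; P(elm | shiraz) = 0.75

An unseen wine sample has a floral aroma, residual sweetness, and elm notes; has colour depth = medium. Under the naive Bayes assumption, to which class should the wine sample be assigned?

shiraz

merlot: 0.25 × 0.65 × 0.2 × 0.35 × 0.55 = 0.00625625
cabernet: 0.15 × 0.75 × 0.5 × 0.3 × 0.15 = 0.00253125
shiraz: 0.6 × 0.3 × 0.15 × 0.7 × 0.75 = 0.014175
Highest score → shiraz.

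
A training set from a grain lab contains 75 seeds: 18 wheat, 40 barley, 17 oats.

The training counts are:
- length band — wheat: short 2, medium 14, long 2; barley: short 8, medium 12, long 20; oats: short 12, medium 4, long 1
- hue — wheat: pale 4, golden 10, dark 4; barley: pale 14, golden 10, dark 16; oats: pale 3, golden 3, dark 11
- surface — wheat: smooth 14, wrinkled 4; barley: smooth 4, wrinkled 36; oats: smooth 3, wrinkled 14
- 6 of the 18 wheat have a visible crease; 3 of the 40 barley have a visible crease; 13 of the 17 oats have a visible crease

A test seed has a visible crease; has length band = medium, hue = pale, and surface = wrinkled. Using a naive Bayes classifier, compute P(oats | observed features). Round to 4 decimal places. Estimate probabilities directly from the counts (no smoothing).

wheat: (18/75) × (14/18) × (4/18) × (4/18) × (6/18) ≈ 0.0030727
barley: (40/75) × (12/40) × (14/40) × (36/40) × (3/40) = 0.00378
oats: (17/75) × (4/17) × (3/17) × (14/17) × (13/17) ≈ 0.00592713
P(oats | x) = 0.00592713 / 0.01277983 ≈ 0.4638

0.4638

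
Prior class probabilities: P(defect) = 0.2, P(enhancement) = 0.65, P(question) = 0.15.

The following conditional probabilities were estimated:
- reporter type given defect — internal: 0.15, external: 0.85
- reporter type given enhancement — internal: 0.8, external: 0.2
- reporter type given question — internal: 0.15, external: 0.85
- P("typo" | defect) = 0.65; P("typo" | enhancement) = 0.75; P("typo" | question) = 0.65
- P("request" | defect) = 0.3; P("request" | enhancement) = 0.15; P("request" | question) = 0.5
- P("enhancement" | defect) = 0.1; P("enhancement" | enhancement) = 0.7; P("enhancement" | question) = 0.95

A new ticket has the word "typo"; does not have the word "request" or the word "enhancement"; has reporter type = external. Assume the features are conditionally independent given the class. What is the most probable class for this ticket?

defect: 0.2 × 0.85 × 0.65 × (1−0.3) × (1−0.1) = 0.069615
enhancement: 0.65 × 0.2 × 0.75 × (1−0.15) × (1−0.7) = 0.0248625
question: 0.15 × 0.85 × 0.65 × (1−0.5) × (1−0.95) = 0.002071875
Highest score → defect.

defect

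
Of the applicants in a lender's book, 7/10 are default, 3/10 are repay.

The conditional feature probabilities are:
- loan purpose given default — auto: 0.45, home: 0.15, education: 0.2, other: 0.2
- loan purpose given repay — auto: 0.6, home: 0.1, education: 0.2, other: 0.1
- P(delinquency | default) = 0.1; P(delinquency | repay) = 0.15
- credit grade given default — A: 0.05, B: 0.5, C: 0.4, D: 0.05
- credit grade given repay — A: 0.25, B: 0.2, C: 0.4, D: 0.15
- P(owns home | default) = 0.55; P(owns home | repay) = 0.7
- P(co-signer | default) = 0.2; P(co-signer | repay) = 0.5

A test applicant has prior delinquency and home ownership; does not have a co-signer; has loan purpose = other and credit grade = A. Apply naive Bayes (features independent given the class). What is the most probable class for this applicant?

repay

default: 0.7 × 0.2 × 0.1 × 0.05 × 0.55 × (1−0.2) = 0.000308
repay: 0.3 × 0.1 × 0.15 × 0.25 × 0.7 × (1−0.5) = 0.00039375
Highest score → repay.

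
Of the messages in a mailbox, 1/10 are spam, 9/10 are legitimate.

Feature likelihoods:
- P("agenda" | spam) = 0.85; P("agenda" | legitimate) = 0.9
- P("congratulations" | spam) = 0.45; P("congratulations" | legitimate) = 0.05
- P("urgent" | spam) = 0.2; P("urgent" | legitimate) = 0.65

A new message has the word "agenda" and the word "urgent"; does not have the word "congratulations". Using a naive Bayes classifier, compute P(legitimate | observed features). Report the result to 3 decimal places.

0.982

spam: 0.1 × 0.85 × (1−0.45) × 0.2 = 0.00935
legitimate: 0.9 × 0.9 × (1−0.05) × 0.65 = 0.500175
P(legitimate | x) = 0.500175 / 0.509525 ≈ 0.982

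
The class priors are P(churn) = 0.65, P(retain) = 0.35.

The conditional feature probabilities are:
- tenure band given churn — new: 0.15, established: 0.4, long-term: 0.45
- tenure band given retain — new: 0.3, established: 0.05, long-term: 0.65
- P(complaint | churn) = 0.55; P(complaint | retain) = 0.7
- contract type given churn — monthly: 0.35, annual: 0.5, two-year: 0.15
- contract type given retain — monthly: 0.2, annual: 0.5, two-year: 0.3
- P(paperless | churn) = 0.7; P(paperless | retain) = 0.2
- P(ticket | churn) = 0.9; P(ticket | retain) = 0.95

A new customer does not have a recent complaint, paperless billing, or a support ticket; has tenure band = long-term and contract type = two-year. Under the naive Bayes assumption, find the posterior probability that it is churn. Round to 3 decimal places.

churn: 0.65 × 0.45 × (1−0.55) × 0.15 × (1−0.7) × (1−0.9) = 0.0005923125
retain: 0.35 × 0.65 × (1−0.7) × 0.3 × (1−0.2) × (1−0.95) = 0.000819
P(churn | x) = 0.0005923125 / 0.0014113125 ≈ 0.420

0.420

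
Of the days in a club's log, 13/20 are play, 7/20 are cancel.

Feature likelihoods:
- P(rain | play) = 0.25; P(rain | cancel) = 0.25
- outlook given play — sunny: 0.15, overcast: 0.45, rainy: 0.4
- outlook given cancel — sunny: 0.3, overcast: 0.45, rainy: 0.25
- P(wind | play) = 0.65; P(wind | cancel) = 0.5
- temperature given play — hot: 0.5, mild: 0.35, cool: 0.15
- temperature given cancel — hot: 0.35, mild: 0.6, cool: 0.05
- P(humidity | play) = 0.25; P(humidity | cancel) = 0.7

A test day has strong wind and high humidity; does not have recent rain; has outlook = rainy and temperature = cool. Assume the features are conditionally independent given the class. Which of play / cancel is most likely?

play: 0.65 × (1−0.25) × 0.4 × 0.65 × 0.15 × 0.25 = 0.004753125
cancel: 0.35 × (1−0.25) × 0.25 × 0.5 × 0.05 × 0.7 = 0.0011484375
Highest score → play.

play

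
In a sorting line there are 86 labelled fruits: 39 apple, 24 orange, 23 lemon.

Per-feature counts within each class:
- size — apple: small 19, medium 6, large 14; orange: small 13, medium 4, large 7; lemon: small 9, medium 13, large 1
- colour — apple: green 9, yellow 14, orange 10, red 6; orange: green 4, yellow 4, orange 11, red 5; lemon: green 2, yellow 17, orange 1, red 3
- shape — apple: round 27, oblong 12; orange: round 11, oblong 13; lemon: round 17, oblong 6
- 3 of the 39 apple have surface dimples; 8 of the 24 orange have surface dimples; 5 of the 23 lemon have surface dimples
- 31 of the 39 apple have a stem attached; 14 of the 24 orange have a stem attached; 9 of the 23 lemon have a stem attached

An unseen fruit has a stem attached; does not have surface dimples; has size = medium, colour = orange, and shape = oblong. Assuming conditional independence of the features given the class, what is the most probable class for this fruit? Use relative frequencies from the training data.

orange

apple: (39/86) × (6/39) × (10/39) × (12/39) × (36/39) × (31/39) ≈ 0.00403868
orange: (24/86) × (4/24) × (11/24) × (13/24) × (16/24) × (14/24) ≈ 0.00449056
lemon: (23/86) × (13/23) × (1/23) × (6/23) × (18/23) × (9/23) ≈ 0.000525049
Highest score → orange.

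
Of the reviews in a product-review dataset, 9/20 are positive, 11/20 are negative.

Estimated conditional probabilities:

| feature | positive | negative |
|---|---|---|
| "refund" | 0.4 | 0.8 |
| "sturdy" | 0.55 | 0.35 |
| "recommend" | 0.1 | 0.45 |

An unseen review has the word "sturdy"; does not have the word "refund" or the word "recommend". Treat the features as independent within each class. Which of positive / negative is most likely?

positive: 0.45 × (1−0.4) × 0.55 × (1−0.1) = 0.13365
negative: 0.55 × (1−0.8) × 0.35 × (1−0.45) = 0.021175
Highest score → positive.

positive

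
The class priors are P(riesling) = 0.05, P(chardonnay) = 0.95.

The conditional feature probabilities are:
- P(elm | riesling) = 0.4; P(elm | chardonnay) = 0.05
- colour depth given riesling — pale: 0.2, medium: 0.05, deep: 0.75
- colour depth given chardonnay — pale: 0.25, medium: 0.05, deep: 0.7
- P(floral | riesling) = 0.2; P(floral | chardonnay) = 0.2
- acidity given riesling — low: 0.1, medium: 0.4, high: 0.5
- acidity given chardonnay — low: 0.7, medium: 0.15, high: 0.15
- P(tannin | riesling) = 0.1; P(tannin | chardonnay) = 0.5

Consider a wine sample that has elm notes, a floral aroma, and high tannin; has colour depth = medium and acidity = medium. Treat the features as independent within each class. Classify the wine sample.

chardonnay

riesling: 0.05 × 0.4 × 0.05 × 0.2 × 0.4 × 0.1 = 0.000008
chardonnay: 0.95 × 0.05 × 0.05 × 0.2 × 0.15 × 0.5 = 0.000035625
Highest score → chardonnay.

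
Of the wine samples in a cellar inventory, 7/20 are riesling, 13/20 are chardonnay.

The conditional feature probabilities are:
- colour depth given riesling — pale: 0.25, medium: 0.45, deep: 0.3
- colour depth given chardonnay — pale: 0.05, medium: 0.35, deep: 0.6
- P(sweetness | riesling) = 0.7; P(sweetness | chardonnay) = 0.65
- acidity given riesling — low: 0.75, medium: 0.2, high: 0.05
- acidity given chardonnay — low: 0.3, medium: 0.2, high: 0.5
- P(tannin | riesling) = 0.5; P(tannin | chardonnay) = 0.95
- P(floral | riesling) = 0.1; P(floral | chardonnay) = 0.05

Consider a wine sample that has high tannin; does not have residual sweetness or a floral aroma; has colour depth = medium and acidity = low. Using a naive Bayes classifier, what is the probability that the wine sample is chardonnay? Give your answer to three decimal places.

0.575

riesling: 0.35 × 0.45 × (1−0.7) × 0.75 × 0.5 × (1−0.1) = 0.015946875
chardonnay: 0.65 × 0.35 × (1−0.65) × 0.3 × 0.95 × (1−0.05) = 0.02155846875
P(chardonnay | x) = 0.02155846875 / 0.03750534375 ≈ 0.575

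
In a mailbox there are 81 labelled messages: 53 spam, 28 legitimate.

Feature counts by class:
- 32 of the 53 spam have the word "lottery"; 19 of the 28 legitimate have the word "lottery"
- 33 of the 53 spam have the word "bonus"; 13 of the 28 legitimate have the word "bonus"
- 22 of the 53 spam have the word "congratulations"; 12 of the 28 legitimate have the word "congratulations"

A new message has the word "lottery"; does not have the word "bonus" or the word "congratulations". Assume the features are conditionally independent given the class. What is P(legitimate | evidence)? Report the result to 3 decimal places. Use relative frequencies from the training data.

spam: (53/81) × (32/53) × (20/53) × (31/53) ≈ 0.0871977
legitimate: (28/81) × (19/28) × (15/28) × (16/28) ≈ 0.0718065
P(legitimate | x) = 0.0718065 / 0.1590042 ≈ 0.452

0.452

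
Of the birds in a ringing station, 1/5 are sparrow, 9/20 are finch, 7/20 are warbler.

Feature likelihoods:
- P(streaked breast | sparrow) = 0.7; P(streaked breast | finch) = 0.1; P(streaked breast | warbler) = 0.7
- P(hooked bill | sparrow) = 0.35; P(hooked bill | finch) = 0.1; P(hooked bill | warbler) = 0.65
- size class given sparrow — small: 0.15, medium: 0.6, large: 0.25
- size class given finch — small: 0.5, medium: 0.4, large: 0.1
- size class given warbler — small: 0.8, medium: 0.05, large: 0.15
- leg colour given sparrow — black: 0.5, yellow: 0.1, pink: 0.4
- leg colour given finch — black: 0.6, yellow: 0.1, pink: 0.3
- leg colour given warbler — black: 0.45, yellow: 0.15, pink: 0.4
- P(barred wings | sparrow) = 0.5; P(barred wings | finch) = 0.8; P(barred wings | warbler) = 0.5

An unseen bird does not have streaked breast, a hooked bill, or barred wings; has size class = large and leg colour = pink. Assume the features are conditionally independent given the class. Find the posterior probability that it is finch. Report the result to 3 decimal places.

sparrow: 0.2 × (1−0.7) × (1−0.35) × 0.25 × 0.4 × (1−0.5) = 0.00195
finch: 0.45 × (1−0.1) × (1−0.1) × 0.1 × 0.3 × (1−0.8) = 0.002187
warbler: 0.35 × (1−0.7) × (1−0.65) × 0.15 × 0.4 × (1−0.5) = 0.0011025
P(finch | x) = 0.002187 / 0.0052395 ≈ 0.417

0.417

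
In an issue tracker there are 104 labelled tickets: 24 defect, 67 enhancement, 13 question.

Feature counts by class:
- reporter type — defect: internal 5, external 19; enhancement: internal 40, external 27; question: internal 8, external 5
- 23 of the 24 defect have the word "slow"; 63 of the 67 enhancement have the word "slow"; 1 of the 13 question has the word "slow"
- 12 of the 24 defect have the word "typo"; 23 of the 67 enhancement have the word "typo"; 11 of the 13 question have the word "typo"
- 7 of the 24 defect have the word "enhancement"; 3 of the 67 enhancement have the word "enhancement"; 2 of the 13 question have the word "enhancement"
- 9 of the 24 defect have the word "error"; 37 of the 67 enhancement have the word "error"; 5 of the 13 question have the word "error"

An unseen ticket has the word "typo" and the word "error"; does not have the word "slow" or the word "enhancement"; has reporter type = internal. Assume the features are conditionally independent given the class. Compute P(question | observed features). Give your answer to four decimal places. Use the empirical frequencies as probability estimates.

defect: (24/104) × (5/24) × (1/24) × (12/24) × (17/24) × (9/24) ≈ 0.000266051
enhancement: (67/104) × (40/67) × (4/67) × (23/67) × (64/67) × (37/67) ≈ 0.00415812
question: (13/104) × (8/13) × (12/13) × (11/13) × (11/13) × (5/13) ≈ 0.0195533
P(question | x) = 0.0195533 / 0.023977471 ≈ 0.8155

0.8155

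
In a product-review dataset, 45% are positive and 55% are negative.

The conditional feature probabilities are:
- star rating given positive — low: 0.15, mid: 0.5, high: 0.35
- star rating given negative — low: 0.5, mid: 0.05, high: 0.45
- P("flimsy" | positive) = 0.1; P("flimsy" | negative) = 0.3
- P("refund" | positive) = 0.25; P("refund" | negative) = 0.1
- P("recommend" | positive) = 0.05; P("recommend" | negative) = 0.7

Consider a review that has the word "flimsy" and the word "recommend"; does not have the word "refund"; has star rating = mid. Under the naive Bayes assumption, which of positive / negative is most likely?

positive: 0.45 × 0.5 × 0.1 × (1−0.25) × 0.05 = 0.00084375
negative: 0.55 × 0.05 × 0.3 × (1−0.1) × 0.7 = 0.0051975
Highest score → negative.

negative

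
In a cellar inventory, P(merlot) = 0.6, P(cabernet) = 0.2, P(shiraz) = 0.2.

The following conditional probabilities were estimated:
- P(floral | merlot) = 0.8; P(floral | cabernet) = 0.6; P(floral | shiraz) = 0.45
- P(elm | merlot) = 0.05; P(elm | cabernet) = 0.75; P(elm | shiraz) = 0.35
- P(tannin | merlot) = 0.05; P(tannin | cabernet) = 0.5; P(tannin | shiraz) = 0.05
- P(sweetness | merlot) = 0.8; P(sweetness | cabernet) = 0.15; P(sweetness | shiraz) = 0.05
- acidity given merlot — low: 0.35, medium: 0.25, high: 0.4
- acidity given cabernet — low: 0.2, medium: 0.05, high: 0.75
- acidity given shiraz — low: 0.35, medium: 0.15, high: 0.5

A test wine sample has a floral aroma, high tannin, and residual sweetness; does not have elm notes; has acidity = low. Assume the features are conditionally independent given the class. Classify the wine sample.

merlot

merlot: 0.6 × 0.8 × (1−0.05) × 0.05 × 0.8 × 0.35 = 0.006384
cabernet: 0.2 × 0.6 × (1−0.75) × 0.5 × 0.15 × 0.2 = 0.00045
shiraz: 0.2 × 0.45 × (1−0.35) × 0.05 × 0.05 × 0.35 = 0.0000511875
Highest score → merlot.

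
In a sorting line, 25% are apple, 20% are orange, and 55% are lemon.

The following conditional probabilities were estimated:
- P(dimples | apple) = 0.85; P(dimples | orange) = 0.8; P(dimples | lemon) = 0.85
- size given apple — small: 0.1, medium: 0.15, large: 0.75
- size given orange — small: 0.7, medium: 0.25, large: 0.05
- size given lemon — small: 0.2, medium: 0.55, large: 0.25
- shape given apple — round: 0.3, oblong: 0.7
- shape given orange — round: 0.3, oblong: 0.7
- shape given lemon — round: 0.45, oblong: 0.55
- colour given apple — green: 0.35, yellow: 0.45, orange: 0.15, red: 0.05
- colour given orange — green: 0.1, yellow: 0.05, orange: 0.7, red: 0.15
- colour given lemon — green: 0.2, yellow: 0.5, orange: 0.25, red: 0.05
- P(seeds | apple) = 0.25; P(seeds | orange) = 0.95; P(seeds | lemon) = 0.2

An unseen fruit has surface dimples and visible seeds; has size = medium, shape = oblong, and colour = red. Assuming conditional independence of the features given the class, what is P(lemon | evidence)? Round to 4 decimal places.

apple: 0.25 × 0.85 × 0.15 × 0.7 × 0.05 × 0.25 = 0.00027890625
orange: 0.2 × 0.8 × 0.25 × 0.7 × 0.15 × 0.95 = 0.00399
lemon: 0.55 × 0.85 × 0.55 × 0.55 × 0.05 × 0.2 = 0.0014141875
P(lemon | x) = 0.0014141875 / 0.00568309375 ≈ 0.2488

0.2488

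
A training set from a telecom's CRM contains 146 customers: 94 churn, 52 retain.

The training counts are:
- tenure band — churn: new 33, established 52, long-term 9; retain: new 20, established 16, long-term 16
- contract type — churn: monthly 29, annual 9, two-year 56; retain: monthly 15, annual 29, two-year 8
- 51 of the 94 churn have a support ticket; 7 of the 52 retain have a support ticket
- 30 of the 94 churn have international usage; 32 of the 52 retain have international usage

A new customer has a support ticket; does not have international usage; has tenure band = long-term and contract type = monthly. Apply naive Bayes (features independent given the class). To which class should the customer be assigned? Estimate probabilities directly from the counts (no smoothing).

churn

churn: (94/146) × (9/94) × (29/94) × (51/94) × (64/94) ≈ 0.00702513
retain: (52/146) × (16/52) × (15/52) × (7/52) × (20/52) ≈ 0.00163673
Highest score → churn.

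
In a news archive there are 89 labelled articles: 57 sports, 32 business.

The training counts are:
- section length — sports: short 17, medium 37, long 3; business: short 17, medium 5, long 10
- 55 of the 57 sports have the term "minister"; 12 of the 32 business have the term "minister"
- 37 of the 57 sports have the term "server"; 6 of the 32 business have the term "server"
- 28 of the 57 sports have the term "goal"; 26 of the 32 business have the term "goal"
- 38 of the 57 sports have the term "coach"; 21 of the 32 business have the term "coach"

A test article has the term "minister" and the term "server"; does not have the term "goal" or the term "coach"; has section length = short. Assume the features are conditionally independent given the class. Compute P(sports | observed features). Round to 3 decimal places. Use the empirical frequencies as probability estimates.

0.959

sports: (57/89) × (17/57) × (55/57) × (37/57) × (29/57) × (19/57) ≈ 0.0202897
business: (32/89) × (17/32) × (12/32) × (6/32) × (6/32) × (11/32) ≈ 0.000865636
P(sports | x) = 0.0202897 / 0.021155336 ≈ 0.959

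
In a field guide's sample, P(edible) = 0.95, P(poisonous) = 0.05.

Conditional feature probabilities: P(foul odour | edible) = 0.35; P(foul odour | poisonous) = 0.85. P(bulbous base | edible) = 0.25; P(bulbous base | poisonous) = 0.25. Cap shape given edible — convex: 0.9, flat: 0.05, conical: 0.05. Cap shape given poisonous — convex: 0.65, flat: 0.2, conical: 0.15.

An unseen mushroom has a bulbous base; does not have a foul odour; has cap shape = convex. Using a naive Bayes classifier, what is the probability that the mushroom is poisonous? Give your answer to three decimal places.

edible: 0.95 × (1−0.35) × 0.25 × 0.9 = 0.1389375
poisonous: 0.05 × (1−0.85) × 0.25 × 0.65 = 0.00121875
P(poisonous | x) = 0.00121875 / 0.14015625 ≈ 0.009

0.009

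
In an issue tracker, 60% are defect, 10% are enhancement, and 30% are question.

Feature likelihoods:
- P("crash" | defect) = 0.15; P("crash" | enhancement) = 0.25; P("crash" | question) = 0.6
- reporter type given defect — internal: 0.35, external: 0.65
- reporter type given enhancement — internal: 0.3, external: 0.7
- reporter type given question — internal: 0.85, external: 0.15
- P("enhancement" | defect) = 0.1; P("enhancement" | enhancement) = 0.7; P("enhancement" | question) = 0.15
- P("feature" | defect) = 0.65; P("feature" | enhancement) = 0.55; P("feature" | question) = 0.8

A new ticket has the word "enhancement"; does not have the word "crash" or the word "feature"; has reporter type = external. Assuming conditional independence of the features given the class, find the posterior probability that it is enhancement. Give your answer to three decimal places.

defect: 0.6 × (1−0.15) × 0.65 × 0.1 × (1−0.65) = 0.0116025
enhancement: 0.1 × (1−0.25) × 0.7 × 0.7 × (1−0.55) = 0.0165375
question: 0.3 × (1−0.6) × 0.15 × 0.15 × (1−0.8) = 0.00054
P(enhancement | x) = 0.0165375 / 0.02868 ≈ 0.577

0.577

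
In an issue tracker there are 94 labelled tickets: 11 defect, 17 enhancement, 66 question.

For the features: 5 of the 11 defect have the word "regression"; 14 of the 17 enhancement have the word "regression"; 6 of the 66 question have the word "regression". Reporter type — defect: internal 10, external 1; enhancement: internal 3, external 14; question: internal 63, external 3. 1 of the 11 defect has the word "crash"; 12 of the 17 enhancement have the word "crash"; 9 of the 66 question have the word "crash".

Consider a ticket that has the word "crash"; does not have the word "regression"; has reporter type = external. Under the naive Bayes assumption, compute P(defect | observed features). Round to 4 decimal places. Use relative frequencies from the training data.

0.0229

defect: (11/94) × (6/11) × (1/11) × (1/11) ≈ 0.000527519
enhancement: (17/94) × (3/17) × (14/17) × (12/17) ≈ 0.0185526
question: (66/94) × (60/66) × (3/66) × (9/66) ≈ 0.00395639
P(defect | x) = 0.000527519 / 0.023036509 ≈ 0.0229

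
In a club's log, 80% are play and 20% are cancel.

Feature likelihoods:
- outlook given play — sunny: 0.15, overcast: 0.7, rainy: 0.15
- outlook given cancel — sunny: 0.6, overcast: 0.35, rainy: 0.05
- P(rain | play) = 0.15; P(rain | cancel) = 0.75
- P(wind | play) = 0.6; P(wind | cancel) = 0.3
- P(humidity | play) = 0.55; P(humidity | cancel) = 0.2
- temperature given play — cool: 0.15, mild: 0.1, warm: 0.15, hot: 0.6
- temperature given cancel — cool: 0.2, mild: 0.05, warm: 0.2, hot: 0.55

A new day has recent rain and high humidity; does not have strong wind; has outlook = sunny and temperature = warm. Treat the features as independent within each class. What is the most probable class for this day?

play: 0.8 × 0.15 × 0.15 × (1−0.6) × 0.55 × 0.15 = 0.000594
cancel: 0.2 × 0.6 × 0.75 × (1−0.3) × 0.2 × 0.2 = 0.00252
Highest score → cancel.

cancel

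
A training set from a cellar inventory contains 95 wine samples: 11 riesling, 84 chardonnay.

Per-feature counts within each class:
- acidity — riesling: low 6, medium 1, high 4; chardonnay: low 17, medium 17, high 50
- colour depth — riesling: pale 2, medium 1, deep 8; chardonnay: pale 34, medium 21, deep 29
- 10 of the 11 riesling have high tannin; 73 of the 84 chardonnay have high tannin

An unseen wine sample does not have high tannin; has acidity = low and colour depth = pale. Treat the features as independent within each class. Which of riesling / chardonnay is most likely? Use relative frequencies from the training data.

riesling: (11/95) × (6/11) × (2/11) × (1/11) ≈ 0.00104393
chardonnay: (84/95) × (17/84) × (34/84) × (11/84) ≈ 0.00948502
Highest score → chardonnay.

chardonnay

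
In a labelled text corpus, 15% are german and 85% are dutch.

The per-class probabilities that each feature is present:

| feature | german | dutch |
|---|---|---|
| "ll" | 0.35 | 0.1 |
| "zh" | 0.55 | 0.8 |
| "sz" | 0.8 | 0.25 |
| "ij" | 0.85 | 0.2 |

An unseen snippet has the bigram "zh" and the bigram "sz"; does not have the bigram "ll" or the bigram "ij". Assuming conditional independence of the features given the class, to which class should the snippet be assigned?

german: 0.15 × (1−0.35) × 0.55 × 0.8 × (1−0.85) = 0.006435
dutch: 0.85 × (1−0.1) × 0.8 × 0.25 × (1−0.2) = 0.1224
Highest score → dutch.

dutch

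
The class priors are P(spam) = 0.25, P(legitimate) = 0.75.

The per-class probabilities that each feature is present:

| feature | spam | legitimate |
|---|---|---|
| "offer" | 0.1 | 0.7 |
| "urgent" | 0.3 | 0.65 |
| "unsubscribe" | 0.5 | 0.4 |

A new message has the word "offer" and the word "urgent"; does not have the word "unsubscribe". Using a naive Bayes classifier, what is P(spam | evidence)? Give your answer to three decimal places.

spam: 0.25 × 0.1 × 0.3 × (1−0.5) = 0.00375
legitimate: 0.75 × 0.7 × 0.65 × (1−0.4) = 0.20475
P(spam | x) = 0.00375 / 0.2085 ≈ 0.018

0.018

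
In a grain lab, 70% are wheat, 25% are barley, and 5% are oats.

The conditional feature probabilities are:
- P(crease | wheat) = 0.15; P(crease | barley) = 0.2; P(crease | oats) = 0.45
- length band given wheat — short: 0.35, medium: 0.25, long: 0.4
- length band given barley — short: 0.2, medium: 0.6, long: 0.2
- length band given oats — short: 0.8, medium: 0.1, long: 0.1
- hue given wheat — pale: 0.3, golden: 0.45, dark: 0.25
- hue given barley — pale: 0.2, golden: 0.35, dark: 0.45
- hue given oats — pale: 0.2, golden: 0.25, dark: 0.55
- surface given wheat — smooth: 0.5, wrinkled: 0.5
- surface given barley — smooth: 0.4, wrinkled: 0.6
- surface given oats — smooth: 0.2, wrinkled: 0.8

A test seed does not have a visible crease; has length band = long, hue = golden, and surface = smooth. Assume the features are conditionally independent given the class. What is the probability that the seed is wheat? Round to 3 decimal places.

0.903

wheat: 0.7 × (1−0.15) × 0.4 × 0.45 × 0.5 = 0.05355
barley: 0.25 × (1−0.2) × 0.2 × 0.35 × 0.4 = 0.0056
oats: 0.05 × (1−0.45) × 0.1 × 0.25 × 0.2 = 0.0001375
P(wheat | x) = 0.05355 / 0.0592875 ≈ 0.903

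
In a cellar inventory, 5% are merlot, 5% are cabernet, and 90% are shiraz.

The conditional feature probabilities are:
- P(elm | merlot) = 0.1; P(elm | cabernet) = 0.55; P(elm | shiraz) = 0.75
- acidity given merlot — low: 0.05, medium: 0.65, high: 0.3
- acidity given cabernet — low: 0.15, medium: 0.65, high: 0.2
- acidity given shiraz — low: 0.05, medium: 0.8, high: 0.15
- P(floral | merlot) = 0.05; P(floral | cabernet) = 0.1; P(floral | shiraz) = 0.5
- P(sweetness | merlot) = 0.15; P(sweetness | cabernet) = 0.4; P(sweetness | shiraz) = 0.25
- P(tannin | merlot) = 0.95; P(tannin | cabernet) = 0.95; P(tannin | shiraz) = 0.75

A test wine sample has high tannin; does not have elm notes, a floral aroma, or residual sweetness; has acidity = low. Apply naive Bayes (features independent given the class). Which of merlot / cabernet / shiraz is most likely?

shiraz

merlot: 0.05 × (1−0.1) × 0.05 × (1−0.05) × (1−0.15) × 0.95 = 0.00172603125
cabernet: 0.05 × (1−0.55) × 0.15 × (1−0.1) × (1−0.4) × 0.95 = 0.001731375
shiraz: 0.9 × (1−0.75) × 0.05 × (1−0.5) × (1−0.25) × 0.75 = 0.0031640625
Highest score → shiraz.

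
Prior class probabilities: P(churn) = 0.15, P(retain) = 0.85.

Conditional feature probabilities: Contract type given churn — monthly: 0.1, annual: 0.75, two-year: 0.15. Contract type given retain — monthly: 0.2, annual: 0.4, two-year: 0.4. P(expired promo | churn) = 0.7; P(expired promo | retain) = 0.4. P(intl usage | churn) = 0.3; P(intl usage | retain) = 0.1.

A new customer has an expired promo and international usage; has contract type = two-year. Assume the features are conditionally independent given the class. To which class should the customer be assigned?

churn: 0.15 × 0.15 × 0.7 × 0.3 = 0.004725
retain: 0.85 × 0.4 × 0.4 × 0.1 = 0.0136
Highest score → retain.

retain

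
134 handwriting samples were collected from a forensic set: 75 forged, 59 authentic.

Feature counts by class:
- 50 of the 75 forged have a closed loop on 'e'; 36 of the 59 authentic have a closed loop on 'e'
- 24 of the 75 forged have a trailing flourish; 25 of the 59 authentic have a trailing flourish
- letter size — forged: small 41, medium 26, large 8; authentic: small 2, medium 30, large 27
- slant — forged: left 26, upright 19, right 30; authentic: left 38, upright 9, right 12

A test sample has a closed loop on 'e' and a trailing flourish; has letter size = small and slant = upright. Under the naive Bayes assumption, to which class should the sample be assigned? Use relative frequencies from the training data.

forged

forged: (75/134) × (50/75) × (24/75) × (41/75) × (19/75) ≈ 0.016536
authentic: (59/134) × (36/59) × (25/59) × (2/59) × (9/59) ≈ 0.000588646
Highest score → forged.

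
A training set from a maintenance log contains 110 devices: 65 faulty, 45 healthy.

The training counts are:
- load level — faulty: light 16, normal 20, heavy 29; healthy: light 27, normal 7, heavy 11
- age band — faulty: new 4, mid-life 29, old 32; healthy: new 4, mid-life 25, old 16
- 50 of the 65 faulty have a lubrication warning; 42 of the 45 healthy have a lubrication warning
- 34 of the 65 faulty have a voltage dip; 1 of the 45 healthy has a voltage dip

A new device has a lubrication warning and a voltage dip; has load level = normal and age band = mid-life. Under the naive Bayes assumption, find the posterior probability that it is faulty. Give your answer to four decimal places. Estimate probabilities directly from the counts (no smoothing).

0.9780

faulty: (65/110) × (20/65) × (29/65) × (50/65) × (34/65) ≈ 0.0326395
healthy: (45/110) × (7/45) × (25/45) × (42/45) × (1/45) ≈ 0.000733259
P(faulty | x) = 0.0326395 / 0.033372759 ≈ 0.9780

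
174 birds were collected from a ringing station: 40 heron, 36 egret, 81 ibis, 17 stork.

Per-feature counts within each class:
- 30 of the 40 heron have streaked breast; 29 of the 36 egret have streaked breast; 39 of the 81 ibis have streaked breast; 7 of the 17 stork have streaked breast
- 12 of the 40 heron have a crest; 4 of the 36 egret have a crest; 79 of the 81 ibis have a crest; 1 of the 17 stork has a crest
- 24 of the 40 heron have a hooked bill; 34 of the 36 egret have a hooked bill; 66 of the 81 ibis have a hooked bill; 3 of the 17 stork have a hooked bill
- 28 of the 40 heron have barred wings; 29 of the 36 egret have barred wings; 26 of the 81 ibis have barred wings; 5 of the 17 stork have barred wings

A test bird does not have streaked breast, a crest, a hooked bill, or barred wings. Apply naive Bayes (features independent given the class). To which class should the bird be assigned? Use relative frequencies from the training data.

heron: (40/174) × (10/40) × (28/40) × (16/40) × (12/40) ≈ 0.00482759
egret: (36/174) × (7/36) × (32/36) × (2/36) × (7/36) ≈ 0.000386295
ibis: (81/174) × (42/81) × (2/81) × (15/81) × (55/81) ≈ 0.000749426
stork: (17/174) × (10/17) × (16/17) × (14/17) × (12/17) ≈ 0.0314437
Highest score → stork.

stork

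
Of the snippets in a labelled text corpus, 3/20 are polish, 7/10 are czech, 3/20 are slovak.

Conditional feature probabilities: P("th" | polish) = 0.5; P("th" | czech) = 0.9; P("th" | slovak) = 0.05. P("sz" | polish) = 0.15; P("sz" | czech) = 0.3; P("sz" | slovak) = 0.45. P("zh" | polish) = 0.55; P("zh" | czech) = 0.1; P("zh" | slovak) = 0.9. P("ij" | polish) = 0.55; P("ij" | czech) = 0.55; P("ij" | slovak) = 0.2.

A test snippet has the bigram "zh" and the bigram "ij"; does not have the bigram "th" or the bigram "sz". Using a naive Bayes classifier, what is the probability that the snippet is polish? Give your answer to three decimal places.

0.534

polish: 0.15 × (1−0.5) × (1−0.15) × 0.55 × 0.55 = 0.019284375
czech: 0.7 × (1−0.9) × (1−0.3) × 0.1 × 0.55 = 0.002695
slovak: 0.15 × (1−0.05) × (1−0.45) × 0.9 × 0.2 = 0.0141075
P(polish | x) = 0.019284375 / 0.036086875 ≈ 0.534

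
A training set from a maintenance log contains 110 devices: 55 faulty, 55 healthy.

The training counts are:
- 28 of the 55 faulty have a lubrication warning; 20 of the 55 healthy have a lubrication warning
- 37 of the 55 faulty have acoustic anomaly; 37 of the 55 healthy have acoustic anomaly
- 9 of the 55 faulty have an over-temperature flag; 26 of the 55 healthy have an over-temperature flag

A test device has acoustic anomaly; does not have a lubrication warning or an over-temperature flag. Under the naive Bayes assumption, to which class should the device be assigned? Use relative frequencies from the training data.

faulty: (55/110) × (27/55) × (37/55) × (46/55) ≈ 0.138104
healthy: (55/110) × (35/55) × (37/55) × (29/55) ≈ 0.112863
Highest score → faulty.

faulty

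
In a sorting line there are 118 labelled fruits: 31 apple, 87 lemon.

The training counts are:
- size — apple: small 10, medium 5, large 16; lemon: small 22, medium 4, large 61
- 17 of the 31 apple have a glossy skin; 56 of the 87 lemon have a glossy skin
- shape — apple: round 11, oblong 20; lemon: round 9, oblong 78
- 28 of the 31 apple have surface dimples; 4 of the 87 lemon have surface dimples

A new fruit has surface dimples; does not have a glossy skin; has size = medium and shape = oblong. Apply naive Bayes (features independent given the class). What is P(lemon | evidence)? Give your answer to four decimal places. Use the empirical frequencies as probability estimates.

0.0427

apple: (31/118) × (5/31) × (14/31) × (20/31) × (28/31) ≈ 0.0111511
lemon: (87/118) × (4/87) × (31/87) × (78/87) × (4/87) ≈ 0.000497894
P(lemon | x) = 0.000497894 / 0.011648994 ≈ 0.0427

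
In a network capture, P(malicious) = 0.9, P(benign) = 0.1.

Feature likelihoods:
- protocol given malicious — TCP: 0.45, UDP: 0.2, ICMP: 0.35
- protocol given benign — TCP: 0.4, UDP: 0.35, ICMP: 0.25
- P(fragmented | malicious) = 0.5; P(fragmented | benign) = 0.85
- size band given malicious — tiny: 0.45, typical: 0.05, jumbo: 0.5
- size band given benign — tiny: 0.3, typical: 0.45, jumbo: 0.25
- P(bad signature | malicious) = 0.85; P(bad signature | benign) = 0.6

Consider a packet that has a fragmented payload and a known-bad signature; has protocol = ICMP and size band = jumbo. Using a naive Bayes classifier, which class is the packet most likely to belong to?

malicious

malicious: 0.9 × 0.35 × 0.5 × 0.5 × 0.85 = 0.0669375
benign: 0.1 × 0.25 × 0.85 × 0.25 × 0.6 = 0.0031875
Highest score → malicious.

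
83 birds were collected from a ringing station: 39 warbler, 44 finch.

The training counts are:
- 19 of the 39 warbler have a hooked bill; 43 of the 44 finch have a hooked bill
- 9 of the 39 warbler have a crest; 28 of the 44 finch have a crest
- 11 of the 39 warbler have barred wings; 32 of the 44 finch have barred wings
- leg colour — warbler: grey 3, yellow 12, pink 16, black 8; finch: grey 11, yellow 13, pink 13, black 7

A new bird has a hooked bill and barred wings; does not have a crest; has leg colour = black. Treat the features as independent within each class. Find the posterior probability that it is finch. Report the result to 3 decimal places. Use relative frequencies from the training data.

warbler: (39/83) × (19/39) × (30/39) × (11/39) × (8/39) ≈ 0.0101879
finch: (44/83) × (43/44) × (16/44) × (32/44) × (7/44) ≈ 0.0217972
P(finch | x) = 0.0217972 / 0.0319851 ≈ 0.681

0.681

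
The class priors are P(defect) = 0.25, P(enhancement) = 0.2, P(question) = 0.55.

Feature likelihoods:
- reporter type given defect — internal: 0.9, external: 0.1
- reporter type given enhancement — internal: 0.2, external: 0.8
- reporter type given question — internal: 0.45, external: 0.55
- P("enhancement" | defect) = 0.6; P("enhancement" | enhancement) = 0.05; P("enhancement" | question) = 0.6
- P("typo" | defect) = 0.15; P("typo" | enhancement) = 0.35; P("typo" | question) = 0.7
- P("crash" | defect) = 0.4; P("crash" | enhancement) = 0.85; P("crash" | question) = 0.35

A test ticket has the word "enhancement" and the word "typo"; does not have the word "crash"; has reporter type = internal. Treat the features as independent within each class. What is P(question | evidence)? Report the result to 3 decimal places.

0.846

defect: 0.25 × 0.9 × 0.6 × 0.15 × (1−0.4) = 0.01215
enhancement: 0.2 × 0.2 × 0.05 × 0.35 × (1−0.85) = 0.000105
question: 0.55 × 0.45 × 0.6 × 0.7 × (1−0.35) = 0.0675675
P(question | x) = 0.0675675 / 0.0798225 ≈ 0.846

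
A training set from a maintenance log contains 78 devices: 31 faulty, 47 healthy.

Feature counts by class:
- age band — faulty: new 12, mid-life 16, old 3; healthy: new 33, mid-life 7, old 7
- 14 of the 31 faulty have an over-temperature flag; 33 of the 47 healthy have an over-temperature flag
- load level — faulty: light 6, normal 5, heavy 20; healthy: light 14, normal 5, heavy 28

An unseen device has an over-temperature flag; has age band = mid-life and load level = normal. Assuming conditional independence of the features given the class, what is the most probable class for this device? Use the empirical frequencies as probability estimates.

faulty: (31/78) × (16/31) × (14/31) × (5/31) ≈ 0.0149417
healthy: (47/78) × (7/47) × (33/47) × (5/47) ≈ 0.00670335
Highest score → faulty.

faulty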